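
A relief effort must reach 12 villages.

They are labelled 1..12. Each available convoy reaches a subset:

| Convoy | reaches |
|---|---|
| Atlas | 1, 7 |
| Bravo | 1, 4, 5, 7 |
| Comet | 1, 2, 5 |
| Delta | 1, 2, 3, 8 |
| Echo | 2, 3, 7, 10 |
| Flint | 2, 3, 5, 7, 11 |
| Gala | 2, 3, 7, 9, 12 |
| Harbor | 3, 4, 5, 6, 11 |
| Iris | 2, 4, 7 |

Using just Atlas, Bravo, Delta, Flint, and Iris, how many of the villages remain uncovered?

Union of Atlas, Bravo, Delta, Flint, Iris = {1, 2, 3, 4, 5, 7, 8, 11}.
Not covered: 6, 9, 10, 12 — 4 villages.

4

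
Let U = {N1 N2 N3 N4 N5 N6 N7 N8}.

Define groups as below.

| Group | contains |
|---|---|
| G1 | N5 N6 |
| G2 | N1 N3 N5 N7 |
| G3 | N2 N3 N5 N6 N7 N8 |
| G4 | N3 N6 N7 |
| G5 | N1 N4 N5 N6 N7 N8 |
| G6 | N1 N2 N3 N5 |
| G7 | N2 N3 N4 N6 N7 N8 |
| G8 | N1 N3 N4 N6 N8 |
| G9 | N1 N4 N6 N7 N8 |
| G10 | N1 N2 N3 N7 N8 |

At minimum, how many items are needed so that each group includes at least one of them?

Take H = {N1, N6}. Each listed group contains at least one of these, so H is a hitting set of size 2.
The groups G1, G10 are pairwise disjoint, so any hitting set needs a separate item for each — at least 2. Hence 2 is optimal.

2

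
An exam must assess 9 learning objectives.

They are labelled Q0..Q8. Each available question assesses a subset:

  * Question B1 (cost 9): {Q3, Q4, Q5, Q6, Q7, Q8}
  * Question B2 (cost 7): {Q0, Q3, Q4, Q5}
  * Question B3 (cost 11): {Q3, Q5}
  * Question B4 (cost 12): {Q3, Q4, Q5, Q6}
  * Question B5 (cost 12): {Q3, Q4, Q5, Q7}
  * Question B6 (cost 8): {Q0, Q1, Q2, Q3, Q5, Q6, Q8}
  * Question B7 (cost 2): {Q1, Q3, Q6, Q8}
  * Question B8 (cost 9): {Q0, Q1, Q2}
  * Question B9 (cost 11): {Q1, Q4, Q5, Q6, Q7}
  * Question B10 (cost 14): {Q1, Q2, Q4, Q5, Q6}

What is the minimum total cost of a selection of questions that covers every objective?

17

B1, B6 together cover every objective (B1 ∪ B6 = {Q0, Q1, Q2, Q3, Q4, Q5, Q6, Q7, Q8}); total cost 9 + 8 = 17.
The greedy pick B7, B2, B6, B1 costs 26; no covering selection beats 17.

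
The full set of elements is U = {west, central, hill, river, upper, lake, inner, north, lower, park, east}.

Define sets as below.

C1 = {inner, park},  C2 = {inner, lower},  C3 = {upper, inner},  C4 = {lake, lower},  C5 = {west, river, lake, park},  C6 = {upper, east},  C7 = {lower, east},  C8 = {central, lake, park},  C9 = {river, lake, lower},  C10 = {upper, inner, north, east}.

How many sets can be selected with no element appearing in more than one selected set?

3

C1, C4, C6 are pairwise disjoint (C1={inner,park}; C4={lake,lower}; C6={upper,east}).
Every remaining set overlaps one of these, and no 4 of the listed sets are pairwise disjoint, so 3 is the maximum.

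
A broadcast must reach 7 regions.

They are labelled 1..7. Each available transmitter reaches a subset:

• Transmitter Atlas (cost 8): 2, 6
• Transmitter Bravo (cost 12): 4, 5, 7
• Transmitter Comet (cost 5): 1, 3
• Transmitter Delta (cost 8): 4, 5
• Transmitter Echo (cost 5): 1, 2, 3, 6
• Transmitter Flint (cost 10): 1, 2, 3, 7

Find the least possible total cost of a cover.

Bravo, Echo together cover every region (Bravo ∪ Echo = {1, 2, 3, 4, 5, 6, 7}); total cost 12 + 5 = 17.
No covering selection has total cost below 17.

17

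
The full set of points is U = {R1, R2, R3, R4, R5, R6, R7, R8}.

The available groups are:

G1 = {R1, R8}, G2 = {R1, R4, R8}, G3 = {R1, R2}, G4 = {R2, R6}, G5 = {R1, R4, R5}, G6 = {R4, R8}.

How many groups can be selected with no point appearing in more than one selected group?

G4, G5 are pairwise disjoint (G4={R2,R6}; G5={R1,R4,R5}).
Every remaining group overlaps one of these, and no 3 of the listed groups are pairwise disjoint, so 2 is the maximum.

2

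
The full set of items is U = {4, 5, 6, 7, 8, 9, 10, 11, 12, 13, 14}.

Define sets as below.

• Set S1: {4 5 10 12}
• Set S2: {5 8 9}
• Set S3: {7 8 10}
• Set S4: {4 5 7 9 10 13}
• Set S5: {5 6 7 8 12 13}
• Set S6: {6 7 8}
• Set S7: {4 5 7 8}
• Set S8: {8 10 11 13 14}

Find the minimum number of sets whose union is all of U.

Take {S4, S5, S8}. Their union is {4, 5, 6, 7, 8, 9, 10, 11, 12, 13, 14}, which is all 11 items.
Only S8 contains 11, so S8 is forced; the remaining 6 items need at least 2 more sets (each remaining set adds at most 4) — so at least 3 sets are needed, and 3 is optimal.

3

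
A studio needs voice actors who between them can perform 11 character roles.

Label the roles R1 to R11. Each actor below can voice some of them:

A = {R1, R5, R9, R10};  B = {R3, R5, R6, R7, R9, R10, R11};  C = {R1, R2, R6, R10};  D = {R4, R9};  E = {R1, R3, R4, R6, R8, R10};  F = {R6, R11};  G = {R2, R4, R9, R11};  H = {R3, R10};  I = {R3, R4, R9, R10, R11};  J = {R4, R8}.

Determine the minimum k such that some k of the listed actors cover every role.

Take {B, C, J}. Their union is {R1, R2, R3, R4, R5, R6, R7, R8, R9, R10, R11}, which is all 11 roles.
Only B contains R7, so B is forced; the remaining 4 roles need at least 2 more actors (each remaining actor adds at most 3) — so at least 3 actors are needed, and 3 is optimal.

3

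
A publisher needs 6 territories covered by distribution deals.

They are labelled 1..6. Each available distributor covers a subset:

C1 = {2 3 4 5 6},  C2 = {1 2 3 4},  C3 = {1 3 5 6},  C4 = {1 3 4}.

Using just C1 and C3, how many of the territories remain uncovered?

Union of C1, C3 = {1, 2, 3, 4, 5, 6} — that's every territory, so 0 are uncovered.

0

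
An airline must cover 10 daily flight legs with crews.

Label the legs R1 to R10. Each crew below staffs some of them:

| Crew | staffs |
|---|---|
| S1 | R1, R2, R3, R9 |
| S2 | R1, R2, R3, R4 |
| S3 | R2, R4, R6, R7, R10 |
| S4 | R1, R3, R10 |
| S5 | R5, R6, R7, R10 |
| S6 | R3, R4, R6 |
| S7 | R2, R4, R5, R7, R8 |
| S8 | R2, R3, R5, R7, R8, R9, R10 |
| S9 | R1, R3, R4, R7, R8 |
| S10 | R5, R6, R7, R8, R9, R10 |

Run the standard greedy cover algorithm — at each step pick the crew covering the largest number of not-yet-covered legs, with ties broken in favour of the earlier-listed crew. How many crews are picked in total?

Greedy: pick S8 (covers 7 new) → pick S2 (covers 2 new) → pick S3 (covers 1 new). Total picks: 3.
(The true minimum cover uses only 2 crews, so greedy is not optimal here.)

3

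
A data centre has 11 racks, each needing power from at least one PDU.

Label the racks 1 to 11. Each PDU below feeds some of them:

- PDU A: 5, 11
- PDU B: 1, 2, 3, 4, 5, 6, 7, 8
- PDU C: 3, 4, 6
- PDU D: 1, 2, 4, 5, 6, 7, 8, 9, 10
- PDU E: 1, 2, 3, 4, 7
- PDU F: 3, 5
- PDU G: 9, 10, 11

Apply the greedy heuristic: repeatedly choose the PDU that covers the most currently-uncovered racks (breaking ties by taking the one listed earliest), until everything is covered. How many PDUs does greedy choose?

3

Greedy: pick D (covers 9 new) → pick A (covers 1 new) → pick B (covers 1 new). Total picks: 3.
(The true minimum cover uses only 2 PDUs, so greedy is not optimal here.)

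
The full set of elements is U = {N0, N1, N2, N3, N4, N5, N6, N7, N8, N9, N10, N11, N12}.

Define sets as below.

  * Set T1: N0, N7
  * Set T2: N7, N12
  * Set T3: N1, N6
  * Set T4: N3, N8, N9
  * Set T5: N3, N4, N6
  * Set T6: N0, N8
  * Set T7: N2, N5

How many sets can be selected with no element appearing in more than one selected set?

T2, T3, T6, T7 are pairwise disjoint (T2={N7,N12}; T3={N1,N6}; T6={N0,N8}; T7={N2,N5}).
Every remaining set overlaps one of these, and no 5 of the listed sets are pairwise disjoint, so 4 is the maximum.

4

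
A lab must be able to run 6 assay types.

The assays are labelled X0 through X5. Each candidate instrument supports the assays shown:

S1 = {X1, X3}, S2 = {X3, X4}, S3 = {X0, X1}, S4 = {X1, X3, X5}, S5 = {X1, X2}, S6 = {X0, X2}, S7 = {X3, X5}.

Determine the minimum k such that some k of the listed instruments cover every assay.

3

Take {S2, S4, S6}. Their union is {X0, X1, X2, X3, X4, X5}, which is all 6 assays.
Only S2 contains X4, so S2 is forced; the remaining 4 assays need at least 2 more instruments (each remaining instrument adds at most 2) — so at least 3 instruments are needed, and 3 is optimal.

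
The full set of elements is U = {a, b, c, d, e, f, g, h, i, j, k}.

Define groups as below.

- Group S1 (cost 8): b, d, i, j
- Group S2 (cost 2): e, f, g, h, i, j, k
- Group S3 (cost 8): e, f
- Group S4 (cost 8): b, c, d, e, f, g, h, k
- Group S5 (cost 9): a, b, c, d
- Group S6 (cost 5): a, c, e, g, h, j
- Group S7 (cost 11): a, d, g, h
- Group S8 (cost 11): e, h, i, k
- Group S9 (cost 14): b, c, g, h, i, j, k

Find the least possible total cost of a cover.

S2, S5 together cover every element (S2 ∪ S5 = {a, b, c, d, e, f, g, h, i, j, k}); total cost 2 + 9 = 11.
No covering selection has total cost below 11.

11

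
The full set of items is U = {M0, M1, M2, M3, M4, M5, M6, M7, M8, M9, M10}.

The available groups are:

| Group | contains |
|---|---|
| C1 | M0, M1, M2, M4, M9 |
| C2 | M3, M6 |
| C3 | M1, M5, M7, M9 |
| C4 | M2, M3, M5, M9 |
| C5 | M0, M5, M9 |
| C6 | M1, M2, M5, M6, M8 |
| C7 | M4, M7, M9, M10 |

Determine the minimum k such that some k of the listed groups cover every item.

4

C1 and C4 and C6 and C7 together: C1 ∪ C4 ∪ C6 ∪ C7 = {M0, M1, M2, M3, M4, M5, M6, M7, M8, M9, M10} — every item is covered.
No 3 of the 7 groups cover everything (all 35 combinations miss at least one item), so 4 is optimal.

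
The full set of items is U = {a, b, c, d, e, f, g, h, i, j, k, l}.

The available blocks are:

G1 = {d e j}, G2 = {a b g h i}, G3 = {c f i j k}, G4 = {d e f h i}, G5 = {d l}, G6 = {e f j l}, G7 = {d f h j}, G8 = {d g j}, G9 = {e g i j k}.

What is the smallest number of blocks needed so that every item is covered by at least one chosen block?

G2 and G3 and G5 and G9 together: G2 ∪ G3 ∪ G5 ∪ G9 = {a, b, c, d, e, f, g, h, i, j, k, l} — every item is covered.
No 3 of the 9 blocks cover everything (all 84 combinations miss at least one item), so 4 is optimal.

4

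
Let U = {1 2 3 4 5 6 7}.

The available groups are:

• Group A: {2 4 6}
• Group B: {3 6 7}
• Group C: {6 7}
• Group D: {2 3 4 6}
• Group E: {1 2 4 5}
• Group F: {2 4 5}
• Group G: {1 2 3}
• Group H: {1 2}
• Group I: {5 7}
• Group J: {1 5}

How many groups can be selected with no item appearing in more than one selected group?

2

H, I are pairwise disjoint (H={1,2}; I={5,7}).
Every remaining group overlaps one of these, and no 3 of the listed groups are pairwise disjoint, so 2 is the maximum.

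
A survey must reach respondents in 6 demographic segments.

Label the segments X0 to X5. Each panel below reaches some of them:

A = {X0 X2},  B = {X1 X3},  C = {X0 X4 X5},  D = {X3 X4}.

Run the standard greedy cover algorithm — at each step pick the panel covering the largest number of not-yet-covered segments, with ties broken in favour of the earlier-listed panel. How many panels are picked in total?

Greedy: pick C (covers 3 new) → pick B (covers 2 new) → pick A (covers 1 new). Total picks: 3.

3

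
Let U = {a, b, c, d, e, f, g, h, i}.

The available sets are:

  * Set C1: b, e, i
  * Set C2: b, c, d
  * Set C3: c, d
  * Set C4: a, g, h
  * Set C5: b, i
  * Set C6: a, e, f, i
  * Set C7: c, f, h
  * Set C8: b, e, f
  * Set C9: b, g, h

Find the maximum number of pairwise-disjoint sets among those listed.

C3, C6, C9 are pairwise disjoint (C3={c,d}; C6={a,e,f,i}; C9={b,g,h}).
Every remaining set overlaps one of these, and no 4 of the listed sets are pairwise disjoint, so 3 is the maximum.

3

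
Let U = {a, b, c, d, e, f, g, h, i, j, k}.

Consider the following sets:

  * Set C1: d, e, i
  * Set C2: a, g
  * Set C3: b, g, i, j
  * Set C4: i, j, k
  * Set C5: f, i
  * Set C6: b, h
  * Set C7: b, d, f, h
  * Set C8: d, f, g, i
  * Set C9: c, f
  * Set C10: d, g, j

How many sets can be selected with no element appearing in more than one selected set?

4

C1, C2, C6, C9 are pairwise disjoint (C1={d,e,i}; C2={a,g}; C6={b,h}; C9={c,f}).
Every remaining set overlaps one of these, and no 5 of the listed sets are pairwise disjoint, so 4 is the maximum.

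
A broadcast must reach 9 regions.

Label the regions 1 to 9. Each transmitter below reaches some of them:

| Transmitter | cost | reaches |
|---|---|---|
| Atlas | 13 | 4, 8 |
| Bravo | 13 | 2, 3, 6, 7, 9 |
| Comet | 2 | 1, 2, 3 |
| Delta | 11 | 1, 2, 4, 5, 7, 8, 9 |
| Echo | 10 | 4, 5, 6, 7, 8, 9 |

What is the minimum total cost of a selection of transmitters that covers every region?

Comet, Echo together cover every region (Comet ∪ Echo = {1, 2, 3, 4, 5, 6, 7, 8, 9}); total cost 2 + 10 = 12.
No covering selection has total cost below 12.

12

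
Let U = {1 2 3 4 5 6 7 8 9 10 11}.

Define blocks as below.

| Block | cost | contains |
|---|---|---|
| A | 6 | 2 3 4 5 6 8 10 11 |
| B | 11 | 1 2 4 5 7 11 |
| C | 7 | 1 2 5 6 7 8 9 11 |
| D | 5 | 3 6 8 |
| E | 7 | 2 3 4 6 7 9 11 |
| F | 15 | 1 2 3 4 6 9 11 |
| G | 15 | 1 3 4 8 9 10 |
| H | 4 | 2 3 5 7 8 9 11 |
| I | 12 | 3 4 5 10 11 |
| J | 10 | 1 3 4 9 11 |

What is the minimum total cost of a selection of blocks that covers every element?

13

A, C together cover every element (A ∪ C = {1, 2, 3, 4, 5, 6, 7, 8, 9, 10, 11}); total cost 6 + 7 = 13.
The greedy pick H, A, C costs 17; no covering selection beats 13.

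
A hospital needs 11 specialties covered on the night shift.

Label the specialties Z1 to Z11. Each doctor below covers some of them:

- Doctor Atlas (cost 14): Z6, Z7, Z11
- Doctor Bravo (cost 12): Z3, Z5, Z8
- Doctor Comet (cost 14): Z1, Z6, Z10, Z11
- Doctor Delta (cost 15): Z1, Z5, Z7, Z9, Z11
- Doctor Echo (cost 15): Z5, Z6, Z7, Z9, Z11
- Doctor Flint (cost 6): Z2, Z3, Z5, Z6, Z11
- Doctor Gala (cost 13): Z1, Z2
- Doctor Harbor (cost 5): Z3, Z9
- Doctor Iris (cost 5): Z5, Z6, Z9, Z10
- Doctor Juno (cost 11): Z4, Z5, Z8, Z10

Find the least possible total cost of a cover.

Delta, Flint, Juno together cover every specialty (Delta ∪ Flint ∪ Juno = {Z1, Z2, Z3, Z4, Z5, Z6, Z7, Z8, Z9, Z10, Z11}); total cost 15 + 6 + 11 = 32.
The greedy pick Flint, Iris, Juno, Delta costs 37; no covering selection beats 32.

32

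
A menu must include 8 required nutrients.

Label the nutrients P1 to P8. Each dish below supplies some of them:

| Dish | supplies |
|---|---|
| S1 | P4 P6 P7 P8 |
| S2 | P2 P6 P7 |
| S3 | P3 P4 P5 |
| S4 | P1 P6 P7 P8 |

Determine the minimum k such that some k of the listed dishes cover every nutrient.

3

Take {S2, S3, S4}. Their union is {P1, P2, P3, P4, P5, P6, P7, P8}, which is all 8 nutrients.
Only S4 contains P1, so S4 is forced; the remaining 4 nutrients need at least 2 more dishes (each remaining dish adds at most 3) — so at least 3 dishes are needed, and 3 is optimal.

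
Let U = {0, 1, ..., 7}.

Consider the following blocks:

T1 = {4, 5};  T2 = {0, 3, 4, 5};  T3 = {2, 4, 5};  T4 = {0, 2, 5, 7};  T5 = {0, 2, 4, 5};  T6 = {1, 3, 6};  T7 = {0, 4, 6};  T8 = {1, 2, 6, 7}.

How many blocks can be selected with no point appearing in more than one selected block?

2

T1, T8 are pairwise disjoint (T1={4,5}; T8={1,2,6,7}).
Every remaining block overlaps one of these, and no 3 of the listed blocks are pairwise disjoint, so 2 is the maximum.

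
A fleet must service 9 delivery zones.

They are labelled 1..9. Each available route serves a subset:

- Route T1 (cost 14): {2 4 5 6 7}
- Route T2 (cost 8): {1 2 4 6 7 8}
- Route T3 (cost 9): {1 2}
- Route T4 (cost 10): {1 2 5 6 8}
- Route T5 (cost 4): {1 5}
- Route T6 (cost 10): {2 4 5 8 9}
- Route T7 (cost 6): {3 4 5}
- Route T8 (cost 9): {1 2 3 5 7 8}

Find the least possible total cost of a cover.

24

T2, T6, T7 together cover every zone (T2 ∪ T6 ∪ T7 = {1, 2, 3, 4, 5, 6, 7, 8, 9}); total cost 8 + 10 + 6 = 24.
No covering selection has total cost below 24.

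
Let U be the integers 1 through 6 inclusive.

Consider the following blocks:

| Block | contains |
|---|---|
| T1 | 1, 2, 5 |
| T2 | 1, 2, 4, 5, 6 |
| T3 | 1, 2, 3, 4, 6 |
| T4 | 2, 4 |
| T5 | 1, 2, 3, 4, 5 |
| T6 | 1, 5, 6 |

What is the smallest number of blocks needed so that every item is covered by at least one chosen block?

T1 and T3 cover everything between them: the union {1, 2, 3, 4, 5, 6} is all of U.
No single block has all 6 items (the largest, T2, has 5), so 2 is optimal.

2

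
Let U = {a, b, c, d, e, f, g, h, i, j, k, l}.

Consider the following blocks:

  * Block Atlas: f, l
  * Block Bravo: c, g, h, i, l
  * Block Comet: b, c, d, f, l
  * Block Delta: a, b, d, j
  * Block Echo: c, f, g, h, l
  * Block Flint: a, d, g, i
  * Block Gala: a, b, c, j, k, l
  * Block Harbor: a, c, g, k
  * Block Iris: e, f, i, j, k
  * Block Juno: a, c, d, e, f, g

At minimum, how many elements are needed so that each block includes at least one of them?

Take T = {a, f, l}. Each listed block contains at least one of these, so T is a hitting set of size 3.
No choice of 2 elements meets every block, so 3 is the minimum.

3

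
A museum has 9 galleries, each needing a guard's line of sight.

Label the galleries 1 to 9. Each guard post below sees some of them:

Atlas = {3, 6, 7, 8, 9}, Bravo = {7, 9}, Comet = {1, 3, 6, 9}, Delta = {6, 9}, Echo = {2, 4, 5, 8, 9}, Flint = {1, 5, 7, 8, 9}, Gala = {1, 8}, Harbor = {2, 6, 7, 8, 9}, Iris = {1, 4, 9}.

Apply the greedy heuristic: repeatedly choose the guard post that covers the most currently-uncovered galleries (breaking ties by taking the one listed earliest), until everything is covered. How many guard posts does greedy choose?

3

Greedy: pick Atlas (covers 5 new) → pick Echo (covers 3 new) → pick Comet (covers 1 new). Total picks: 3.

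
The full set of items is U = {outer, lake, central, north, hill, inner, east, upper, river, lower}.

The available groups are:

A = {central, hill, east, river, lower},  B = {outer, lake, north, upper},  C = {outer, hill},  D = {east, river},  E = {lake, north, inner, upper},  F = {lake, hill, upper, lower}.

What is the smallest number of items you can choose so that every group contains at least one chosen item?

3

H = {outer, lake, river} meets every group (each contains at least one member of H), and |H| = 3.
The groups C, D, E are pairwise disjoint, so any hitting set needs a separate item for each — at least 3. Hence 3 is optimal.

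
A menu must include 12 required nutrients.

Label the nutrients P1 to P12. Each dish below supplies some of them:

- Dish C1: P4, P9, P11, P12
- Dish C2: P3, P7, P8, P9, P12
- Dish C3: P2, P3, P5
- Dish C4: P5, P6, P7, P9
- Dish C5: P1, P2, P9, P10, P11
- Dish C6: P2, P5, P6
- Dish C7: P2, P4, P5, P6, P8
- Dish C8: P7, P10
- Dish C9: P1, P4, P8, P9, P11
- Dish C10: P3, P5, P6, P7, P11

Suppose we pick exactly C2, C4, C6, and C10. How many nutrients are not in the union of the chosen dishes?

Union of C2, C4, C6, C10 = {P2, P3, P5, P6, P7, P8, P9, P11, P12}.
Not covered: P1, P4, P10 — 3 nutrients.

3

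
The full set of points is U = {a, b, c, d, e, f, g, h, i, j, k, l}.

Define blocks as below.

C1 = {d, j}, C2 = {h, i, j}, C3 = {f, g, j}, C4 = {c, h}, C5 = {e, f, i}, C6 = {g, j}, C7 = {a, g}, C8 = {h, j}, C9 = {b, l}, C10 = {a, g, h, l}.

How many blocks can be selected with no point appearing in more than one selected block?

C1, C4, C5, C7, C9 are pairwise disjoint (C1={d,j}; C4={c,h}; C5={e,f,i}; C7={a,g}; C9={b,l}).
Every remaining block overlaps one of these, and no 6 of the listed blocks are pairwise disjoint, so 5 is the maximum.

5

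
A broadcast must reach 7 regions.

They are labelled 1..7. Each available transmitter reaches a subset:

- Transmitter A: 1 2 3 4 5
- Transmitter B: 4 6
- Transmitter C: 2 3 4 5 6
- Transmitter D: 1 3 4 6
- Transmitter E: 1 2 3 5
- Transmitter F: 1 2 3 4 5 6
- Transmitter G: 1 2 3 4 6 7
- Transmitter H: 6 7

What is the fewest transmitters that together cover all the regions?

2

A and G together: A ∪ G = {1, 2, 3, 4, 5, 6, 7} — every region is covered.
No single transmitter has all 7 regions (the largest, F, has 6), so 2 is optimal.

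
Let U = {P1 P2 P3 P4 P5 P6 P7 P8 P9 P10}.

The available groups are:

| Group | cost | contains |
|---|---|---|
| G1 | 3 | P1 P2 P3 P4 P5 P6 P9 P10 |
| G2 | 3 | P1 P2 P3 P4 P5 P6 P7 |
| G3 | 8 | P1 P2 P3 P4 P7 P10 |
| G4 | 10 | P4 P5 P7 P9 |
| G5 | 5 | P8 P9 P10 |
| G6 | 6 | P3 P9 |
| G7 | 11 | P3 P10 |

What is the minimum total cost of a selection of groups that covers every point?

G2, G5 together cover every point (G2 ∪ G5 = {P1, P2, P3, P4, P5, P6, P7, P8, P9, P10}); total cost 3 + 5 = 8.
The greedy pick G1, G2, G5 costs 11; no covering selection beats 8.

8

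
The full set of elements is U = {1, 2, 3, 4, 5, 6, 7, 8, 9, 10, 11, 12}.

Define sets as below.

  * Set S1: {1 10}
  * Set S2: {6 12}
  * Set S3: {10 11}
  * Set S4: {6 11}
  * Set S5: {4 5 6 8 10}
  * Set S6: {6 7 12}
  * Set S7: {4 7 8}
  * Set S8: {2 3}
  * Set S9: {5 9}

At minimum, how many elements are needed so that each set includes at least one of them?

5

Take H = {3, 6, 8, 9, 10}. Each listed set contains at least one of these, so H is a hitting set of size 5.
The sets S1, S4, S7, S8, S9 are pairwise disjoint, so any hitting set needs a separate element for each — at least 5. Hence 5 is optimal.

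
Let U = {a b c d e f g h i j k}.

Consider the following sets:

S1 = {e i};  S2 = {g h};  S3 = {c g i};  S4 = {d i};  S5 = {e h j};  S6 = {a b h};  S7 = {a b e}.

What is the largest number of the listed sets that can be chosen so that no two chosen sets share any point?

S2, S4, S7 are pairwise disjoint (S2={g,h}; S4={d,i}; S7={a,b,e}).
Every remaining set overlaps one of these, and no 4 of the listed sets are pairwise disjoint, so 3 is the maximum.

3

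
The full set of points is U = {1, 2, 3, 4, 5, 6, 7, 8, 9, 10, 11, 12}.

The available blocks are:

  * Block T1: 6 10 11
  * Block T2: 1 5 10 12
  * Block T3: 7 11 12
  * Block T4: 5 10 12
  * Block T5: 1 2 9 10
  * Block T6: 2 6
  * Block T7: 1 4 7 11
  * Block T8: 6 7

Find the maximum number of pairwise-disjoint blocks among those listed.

T4, T6, T7 are pairwise disjoint (T4={5,10,12}; T6={2,6}; T7={1,4,7,11}).
Every remaining block overlaps one of these, and no 4 of the listed blocks are pairwise disjoint, so 3 is the maximum.

3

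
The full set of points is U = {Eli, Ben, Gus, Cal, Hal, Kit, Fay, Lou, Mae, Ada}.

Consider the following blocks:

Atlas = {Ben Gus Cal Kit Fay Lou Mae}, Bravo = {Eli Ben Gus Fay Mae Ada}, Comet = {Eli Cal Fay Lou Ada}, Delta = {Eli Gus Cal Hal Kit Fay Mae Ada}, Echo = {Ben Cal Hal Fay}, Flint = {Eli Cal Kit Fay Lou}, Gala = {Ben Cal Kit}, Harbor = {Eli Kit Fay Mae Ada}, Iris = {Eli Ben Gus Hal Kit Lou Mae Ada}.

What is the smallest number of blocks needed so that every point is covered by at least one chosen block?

2

Comet and Iris together: Comet ∪ Iris = {Eli, Ben, Gus, Cal, Hal, Kit, Fay, Lou, Mae, Ada} — every point is covered.
No single block has all 10 points (the largest, Delta, has 8), so 2 is optimal.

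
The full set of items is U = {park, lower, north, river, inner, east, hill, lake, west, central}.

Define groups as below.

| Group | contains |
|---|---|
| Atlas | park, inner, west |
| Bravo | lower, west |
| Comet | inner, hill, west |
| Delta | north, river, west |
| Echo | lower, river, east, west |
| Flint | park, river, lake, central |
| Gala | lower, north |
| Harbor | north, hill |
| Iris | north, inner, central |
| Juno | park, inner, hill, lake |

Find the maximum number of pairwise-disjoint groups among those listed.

Bravo, Flint, Harbor are pairwise disjoint (Bravo={lower,west}; Flint={park,river,lake,central}; Harbor={north,hill}).
Every remaining group overlaps one of these, and no 4 of the listed groups are pairwise disjoint, so 3 is the maximum.

3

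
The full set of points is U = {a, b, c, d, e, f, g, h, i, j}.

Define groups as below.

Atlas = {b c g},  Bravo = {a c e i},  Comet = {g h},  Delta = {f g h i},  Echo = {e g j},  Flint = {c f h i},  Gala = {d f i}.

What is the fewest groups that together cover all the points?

5

Atlas and Bravo and Echo and Flint and Gala together: Atlas ∪ Bravo ∪ Echo ∪ Flint ∪ Gala = {a, b, c, d, e, f, g, h, i, j} — every point is covered.
No 4 of the 7 groups cover everything (all 35 combinations miss at least one point), so 5 is optimal.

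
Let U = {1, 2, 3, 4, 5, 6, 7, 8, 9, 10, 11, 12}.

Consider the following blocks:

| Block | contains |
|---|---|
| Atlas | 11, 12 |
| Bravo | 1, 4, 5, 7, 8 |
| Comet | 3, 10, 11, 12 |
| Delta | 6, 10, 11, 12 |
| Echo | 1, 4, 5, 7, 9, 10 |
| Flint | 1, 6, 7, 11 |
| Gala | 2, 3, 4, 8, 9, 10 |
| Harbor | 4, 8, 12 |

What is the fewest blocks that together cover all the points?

3

Bravo, Delta, and Gala cover everything between them: the union {1, 2, 3, 4, 5, 6, 7, 8, 9, 10, 11, 12} is all of U.
Only Gala contains 2, so Gala is forced; the remaining 6 points need at least 2 more blocks (each remaining block adds at most 4) — so at least 3 blocks are needed, and 3 is optimal.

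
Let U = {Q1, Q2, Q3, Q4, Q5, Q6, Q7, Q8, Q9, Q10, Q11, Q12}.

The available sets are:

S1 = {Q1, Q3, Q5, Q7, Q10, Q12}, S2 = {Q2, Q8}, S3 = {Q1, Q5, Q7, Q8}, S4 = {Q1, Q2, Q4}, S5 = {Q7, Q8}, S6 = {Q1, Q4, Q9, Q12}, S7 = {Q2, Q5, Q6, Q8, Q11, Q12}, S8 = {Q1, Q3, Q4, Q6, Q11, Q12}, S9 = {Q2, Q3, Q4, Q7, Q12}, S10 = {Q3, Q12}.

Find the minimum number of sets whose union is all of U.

S1, S6, and S7 cover everything between them: the union {Q1, Q2, Q3, Q4, Q5, Q6, Q7, Q8, Q9, Q10, Q11, Q12} is all of U.
Only S6 contains Q9, so S6 is forced; the remaining 8 elements need at least 2 more sets (each remaining set adds at most 5) — so at least 3 sets are needed, and 3 is optimal.

3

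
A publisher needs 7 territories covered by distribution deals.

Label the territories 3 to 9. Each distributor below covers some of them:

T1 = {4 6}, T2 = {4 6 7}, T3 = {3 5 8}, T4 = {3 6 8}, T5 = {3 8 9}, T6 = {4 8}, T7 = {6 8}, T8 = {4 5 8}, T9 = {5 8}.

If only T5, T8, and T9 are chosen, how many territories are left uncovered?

2

Union of T5, T8, T9 = {3, 4, 5, 8, 9}.
Not covered: 6, 7 — 2 territories.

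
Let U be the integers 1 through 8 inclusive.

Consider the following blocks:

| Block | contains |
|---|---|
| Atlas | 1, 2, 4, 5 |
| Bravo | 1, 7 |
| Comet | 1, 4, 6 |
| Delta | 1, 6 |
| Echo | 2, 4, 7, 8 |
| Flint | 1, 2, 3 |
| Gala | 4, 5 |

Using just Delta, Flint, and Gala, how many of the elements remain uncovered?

2

Union of Delta, Flint, Gala = {1, 2, 3, 4, 5, 6}.
Not covered: 7, 8 — 2 elements.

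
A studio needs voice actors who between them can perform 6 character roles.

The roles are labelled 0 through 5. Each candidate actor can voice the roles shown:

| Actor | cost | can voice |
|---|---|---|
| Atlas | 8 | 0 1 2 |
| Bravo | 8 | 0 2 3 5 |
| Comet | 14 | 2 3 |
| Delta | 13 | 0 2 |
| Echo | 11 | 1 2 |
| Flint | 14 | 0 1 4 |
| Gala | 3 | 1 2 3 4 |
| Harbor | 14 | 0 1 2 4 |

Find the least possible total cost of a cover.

11

Bravo, Gala together cover every role (Bravo ∪ Gala = {0, 1, 2, 3, 4, 5}); total cost 8 + 3 = 11.
No covering selection has total cost below 11.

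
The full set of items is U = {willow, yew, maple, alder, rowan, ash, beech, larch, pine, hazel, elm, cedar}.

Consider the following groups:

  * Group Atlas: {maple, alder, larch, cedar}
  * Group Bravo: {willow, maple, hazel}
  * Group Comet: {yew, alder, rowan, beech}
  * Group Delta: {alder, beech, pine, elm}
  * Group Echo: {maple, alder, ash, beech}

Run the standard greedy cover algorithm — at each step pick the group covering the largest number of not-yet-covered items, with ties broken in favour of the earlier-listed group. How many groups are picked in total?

5

Greedy: pick Atlas (covers 4 new) → pick Comet (covers 3 new) → pick Bravo (covers 2 new) → pick Delta (covers 2 new) → pick Echo (covers 1 new). Total picks: 5.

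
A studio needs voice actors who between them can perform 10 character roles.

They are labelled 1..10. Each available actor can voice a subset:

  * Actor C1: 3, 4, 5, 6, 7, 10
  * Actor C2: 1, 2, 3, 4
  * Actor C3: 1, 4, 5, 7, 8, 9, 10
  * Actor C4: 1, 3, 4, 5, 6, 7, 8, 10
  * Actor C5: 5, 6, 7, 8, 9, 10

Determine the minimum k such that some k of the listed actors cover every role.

2

Take {C2, C5}. Their union is {1, 2, 3, 4, 5, 6, 7, 8, 9, 10}, which is all 10 roles.
No single actor has all 10 roles (the largest, C4, has 8), so 2 is optimal.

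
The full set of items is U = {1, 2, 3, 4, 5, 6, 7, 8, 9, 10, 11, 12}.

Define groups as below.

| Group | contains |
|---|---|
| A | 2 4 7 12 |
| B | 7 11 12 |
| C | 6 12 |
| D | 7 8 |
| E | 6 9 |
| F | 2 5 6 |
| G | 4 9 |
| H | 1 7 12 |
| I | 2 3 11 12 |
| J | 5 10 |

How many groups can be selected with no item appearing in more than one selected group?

4

C, D, G, J are pairwise disjoint (C={6,12}; D={7,8}; G={4,9}; J={5,10}).
Every remaining group overlaps one of these, and no 5 of the listed groups are pairwise disjoint, so 4 is the maximum.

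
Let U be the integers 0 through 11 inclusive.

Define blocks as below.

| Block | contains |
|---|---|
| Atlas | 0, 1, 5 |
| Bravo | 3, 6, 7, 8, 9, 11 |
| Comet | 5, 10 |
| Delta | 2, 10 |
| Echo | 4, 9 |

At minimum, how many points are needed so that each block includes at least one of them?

The 3 points {0, 9, 10} hit every block.
The blocks Atlas, Delta, Echo are pairwise disjoint, so any hitting set needs a separate point for each — at least 3. Hence 3 is optimal.

3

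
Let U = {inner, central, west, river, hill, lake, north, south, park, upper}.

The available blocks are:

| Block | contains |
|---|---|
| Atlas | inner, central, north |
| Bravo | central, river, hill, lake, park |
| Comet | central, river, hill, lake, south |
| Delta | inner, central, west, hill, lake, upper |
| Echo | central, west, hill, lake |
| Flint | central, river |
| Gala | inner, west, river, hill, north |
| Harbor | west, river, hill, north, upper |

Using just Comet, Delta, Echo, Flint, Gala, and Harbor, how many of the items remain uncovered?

1

Union of Comet, Delta, Echo, Flint, Gala, Harbor = {inner, central, west, river, hill, lake, north, south, upper}.
Not covered: park — 1 item.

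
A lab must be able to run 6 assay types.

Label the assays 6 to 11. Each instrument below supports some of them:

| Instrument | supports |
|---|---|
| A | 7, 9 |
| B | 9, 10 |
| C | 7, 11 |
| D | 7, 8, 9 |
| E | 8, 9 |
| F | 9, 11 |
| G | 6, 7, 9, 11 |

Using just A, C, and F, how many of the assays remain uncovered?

3

Union of A, C, F = {7, 9, 11}.
Not covered: 6, 8, 10 — 3 assays.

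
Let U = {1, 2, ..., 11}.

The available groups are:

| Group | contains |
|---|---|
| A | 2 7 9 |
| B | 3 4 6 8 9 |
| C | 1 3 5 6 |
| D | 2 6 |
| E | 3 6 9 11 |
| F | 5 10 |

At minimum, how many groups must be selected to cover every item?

A and B and C and E and F together: A ∪ B ∪ C ∪ E ∪ F = {1, 2, 3, 4, 5, 6, 7, 8, 9, 10, 11} — every item is covered.
Only E contains 11, so E is forced; the remaining 7 items need at least 4 more groups (each remaining group adds at most 2) — so at least 5 groups are needed, and 5 is optimal.

5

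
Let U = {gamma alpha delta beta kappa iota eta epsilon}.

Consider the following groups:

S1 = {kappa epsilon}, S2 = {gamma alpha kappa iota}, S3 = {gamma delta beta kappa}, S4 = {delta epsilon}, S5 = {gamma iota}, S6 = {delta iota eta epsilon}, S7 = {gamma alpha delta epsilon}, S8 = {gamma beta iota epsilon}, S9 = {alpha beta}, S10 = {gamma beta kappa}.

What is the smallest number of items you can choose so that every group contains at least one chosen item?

3

H = {gamma, beta, epsilon} meets every group (each contains at least one member of H), and |H| = 3.
The groups S1, S5, S9 are pairwise disjoint, so any hitting set needs a separate item for each — at least 3. Hence 3 is optimal.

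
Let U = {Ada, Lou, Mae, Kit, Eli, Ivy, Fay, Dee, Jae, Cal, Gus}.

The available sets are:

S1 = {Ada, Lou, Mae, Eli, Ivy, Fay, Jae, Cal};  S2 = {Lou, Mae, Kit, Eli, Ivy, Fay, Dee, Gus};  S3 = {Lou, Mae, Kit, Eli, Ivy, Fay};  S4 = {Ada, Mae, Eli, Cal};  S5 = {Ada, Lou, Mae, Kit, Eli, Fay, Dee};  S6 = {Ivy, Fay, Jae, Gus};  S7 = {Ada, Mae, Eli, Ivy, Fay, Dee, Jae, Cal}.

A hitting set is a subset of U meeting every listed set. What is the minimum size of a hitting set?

2

The 2 elements {Eli, Ivy} hit every set.
The sets S4, S6 are pairwise disjoint, so any hitting set needs a separate element for each — at least 2. Hence 2 is optimal.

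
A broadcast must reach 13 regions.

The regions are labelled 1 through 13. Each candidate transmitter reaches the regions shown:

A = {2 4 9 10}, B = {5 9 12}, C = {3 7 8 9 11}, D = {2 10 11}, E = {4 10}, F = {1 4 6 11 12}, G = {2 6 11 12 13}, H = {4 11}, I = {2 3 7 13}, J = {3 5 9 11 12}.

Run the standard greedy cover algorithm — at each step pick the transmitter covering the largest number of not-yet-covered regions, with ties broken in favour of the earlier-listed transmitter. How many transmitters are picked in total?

5

Greedy: pick C (covers 5 new) → pick F (covers 4 new) → pick A (covers 2 new) → pick B (covers 1 new) → pick G (covers 1 new). Total picks: 5.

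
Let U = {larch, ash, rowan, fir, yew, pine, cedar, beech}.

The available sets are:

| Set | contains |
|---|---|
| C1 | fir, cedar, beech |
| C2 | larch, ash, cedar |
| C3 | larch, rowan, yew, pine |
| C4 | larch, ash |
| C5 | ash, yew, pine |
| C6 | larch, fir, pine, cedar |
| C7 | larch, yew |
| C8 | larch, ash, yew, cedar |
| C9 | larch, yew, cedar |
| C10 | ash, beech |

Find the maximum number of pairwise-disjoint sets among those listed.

2

C1, C7 are pairwise disjoint (C1={fir,cedar,beech}; C7={larch,yew}).
Every remaining set overlaps one of these, and no 3 of the listed sets are pairwise disjoint, so 2 is the maximum.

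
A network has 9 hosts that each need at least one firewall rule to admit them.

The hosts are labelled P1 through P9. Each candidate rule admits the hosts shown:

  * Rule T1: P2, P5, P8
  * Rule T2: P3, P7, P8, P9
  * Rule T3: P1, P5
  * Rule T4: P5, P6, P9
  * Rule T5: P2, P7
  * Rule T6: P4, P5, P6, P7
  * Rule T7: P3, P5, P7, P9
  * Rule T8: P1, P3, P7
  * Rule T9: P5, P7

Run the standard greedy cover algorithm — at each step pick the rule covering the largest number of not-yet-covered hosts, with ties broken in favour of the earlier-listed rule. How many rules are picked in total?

Greedy: pick T2 (covers 4 new) → pick T6 (covers 3 new) → pick T1 (covers 1 new) → pick T3 (covers 1 new). Total picks: 4.

4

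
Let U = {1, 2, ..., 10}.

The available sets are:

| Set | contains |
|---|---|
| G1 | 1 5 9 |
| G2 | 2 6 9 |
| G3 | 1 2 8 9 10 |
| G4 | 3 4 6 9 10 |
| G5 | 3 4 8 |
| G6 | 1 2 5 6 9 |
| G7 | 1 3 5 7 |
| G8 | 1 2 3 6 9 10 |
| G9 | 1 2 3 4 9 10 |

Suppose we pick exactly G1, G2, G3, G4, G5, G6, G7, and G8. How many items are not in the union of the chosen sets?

Union of G1, G2, G3, G4, G5, G6, G7, G8 = {1, 2, 3, 4, 5, 6, 7, 8, 9, 10} — that's every item, so 0 are uncovered.

0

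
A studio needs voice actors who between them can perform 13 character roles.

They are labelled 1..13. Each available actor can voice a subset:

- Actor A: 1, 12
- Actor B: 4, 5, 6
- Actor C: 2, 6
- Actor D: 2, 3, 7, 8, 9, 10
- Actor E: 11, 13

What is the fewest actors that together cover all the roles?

4

A and B and D and E together: A ∪ B ∪ D ∪ E = {1, 2, 3, 4, 5, 6, 7, 8, 9, 10, 11, 12, 13} — every role is covered.
Only D contains 3, so D is forced; the remaining 7 roles need at least 3 more actors (each remaining actor adds at most 3) — so at least 4 actors are needed, and 4 is optimal.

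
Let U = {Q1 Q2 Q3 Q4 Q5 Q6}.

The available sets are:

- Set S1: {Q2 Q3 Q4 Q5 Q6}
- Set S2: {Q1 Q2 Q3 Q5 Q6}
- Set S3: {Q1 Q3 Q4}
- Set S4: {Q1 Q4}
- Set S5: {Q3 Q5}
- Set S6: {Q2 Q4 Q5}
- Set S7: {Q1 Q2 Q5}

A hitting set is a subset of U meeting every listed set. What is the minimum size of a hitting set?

2

H = {Q1, Q5} meets every set (each contains at least one member of H), and |H| = 2.
The sets S4, S5 are pairwise disjoint, so any hitting set needs a separate point for each — at least 2. Hence 2 is optimal.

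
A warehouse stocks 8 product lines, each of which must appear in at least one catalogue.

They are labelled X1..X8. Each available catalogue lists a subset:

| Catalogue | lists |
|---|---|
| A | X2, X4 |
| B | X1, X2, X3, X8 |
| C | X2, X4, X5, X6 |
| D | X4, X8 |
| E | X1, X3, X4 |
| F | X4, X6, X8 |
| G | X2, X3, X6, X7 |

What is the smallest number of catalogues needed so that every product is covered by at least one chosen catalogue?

3

Take {B, C, G}. Their union is {X1, X2, X3, X4, X5, X6, X7, X8}, which is all 8 products.
Only C contains X5, so C is forced; the remaining 4 products need at least 2 more catalogues (each remaining catalogue adds at most 3) — so at least 3 catalogues are needed, and 3 is optimal.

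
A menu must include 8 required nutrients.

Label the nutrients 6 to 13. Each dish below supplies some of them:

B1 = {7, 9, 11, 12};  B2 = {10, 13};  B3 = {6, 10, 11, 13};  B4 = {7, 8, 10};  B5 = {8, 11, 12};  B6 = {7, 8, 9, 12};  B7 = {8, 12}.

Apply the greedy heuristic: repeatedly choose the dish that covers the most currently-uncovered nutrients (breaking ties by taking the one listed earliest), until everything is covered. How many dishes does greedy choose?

3

Greedy: pick B1 (covers 4 new) → pick B3 (covers 3 new) → pick B4 (covers 1 new). Total picks: 3.
(The true minimum cover uses only 2 dishes, so greedy is not optimal here.)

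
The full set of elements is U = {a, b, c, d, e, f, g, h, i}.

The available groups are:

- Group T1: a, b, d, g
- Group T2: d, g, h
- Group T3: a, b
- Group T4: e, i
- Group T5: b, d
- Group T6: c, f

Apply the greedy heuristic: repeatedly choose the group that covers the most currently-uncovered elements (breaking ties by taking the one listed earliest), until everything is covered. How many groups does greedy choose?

Greedy: pick T1 (covers 4 new) → pick T4 (covers 2 new) → pick T6 (covers 2 new) → pick T2 (covers 1 new). Total picks: 4.

4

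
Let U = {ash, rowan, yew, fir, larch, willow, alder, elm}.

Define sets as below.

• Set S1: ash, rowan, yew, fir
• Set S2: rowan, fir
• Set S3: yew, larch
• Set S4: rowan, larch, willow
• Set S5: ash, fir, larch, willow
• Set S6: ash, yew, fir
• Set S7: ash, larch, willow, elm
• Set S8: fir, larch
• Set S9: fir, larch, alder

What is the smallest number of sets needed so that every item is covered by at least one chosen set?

Take {S1, S7, S9}. Their union is {ash, rowan, yew, fir, larch, willow, alder, elm}, which is all 8 items.
Only S9 contains alder, so S9 is forced; the remaining 5 items need at least 2 more sets (each remaining set adds at most 3) — so at least 3 sets are needed, and 3 is optimal.

3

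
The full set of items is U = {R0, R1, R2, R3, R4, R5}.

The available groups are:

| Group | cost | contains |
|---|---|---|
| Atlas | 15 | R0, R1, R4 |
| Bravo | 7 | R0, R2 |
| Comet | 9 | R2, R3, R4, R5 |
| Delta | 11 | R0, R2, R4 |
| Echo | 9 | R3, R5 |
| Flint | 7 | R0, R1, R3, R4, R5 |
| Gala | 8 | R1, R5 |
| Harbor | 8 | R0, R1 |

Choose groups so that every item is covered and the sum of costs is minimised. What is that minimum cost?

14

Bravo, Flint together cover every item (Bravo ∪ Flint = {R0, R1, R2, R3, R4, R5}); total cost 7 + 7 = 14.
No covering selection has total cost below 14.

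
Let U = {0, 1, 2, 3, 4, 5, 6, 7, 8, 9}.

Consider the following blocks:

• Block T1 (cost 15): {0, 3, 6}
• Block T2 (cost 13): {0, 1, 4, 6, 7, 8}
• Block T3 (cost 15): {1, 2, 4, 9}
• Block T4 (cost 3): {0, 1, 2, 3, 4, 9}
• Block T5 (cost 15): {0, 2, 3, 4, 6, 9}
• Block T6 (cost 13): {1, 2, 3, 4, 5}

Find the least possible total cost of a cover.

29

T2, T4, T6 together cover every item (T2 ∪ T4 ∪ T6 = {0, 1, 2, 3, 4, 5, 6, 7, 8, 9}); total cost 13 + 3 + 13 = 29.
No covering selection has total cost below 29.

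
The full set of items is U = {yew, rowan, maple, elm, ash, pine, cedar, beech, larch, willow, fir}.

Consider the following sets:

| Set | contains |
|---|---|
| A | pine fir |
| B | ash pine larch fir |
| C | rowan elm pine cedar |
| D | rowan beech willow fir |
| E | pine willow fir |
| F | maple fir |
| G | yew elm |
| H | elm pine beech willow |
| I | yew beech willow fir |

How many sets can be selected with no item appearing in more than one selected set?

E, G are pairwise disjoint (E={pine,willow,fir}; G={yew,elm}).
Every remaining set overlaps one of these, and no 3 of the listed sets are pairwise disjoint, so 2 is the maximum.

2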